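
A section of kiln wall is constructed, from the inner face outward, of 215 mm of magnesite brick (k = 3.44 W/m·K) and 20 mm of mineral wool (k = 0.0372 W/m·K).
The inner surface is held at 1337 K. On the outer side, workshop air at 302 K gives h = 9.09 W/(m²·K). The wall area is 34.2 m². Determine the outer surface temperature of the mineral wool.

Model the wall as resistances in series:
R_magnesite brick = L/(kA) = 0.215/(3.44×34.2) = 0.001827 K/W
R_mineral wool = L/(kA) = 0.02/(0.0372×34.2) = 0.01572 K/W
R_outer film = 1/(h_o·A) = 1/(9.09×34.2) = 0.003217 K/W
R_total = 0.02076 K/W;  Q = ΔT/R_total = 1035/0.02076 = 49840 W
T_interface = T_inner − Q·ΣR(inner→interface) = 1337 − 49800×0.01755

T ≈ 462 K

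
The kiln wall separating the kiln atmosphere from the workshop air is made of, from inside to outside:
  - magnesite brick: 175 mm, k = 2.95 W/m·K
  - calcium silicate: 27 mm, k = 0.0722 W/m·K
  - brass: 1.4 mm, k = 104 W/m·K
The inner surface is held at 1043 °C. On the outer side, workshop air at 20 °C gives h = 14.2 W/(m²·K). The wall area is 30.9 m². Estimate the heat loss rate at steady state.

Series thermal resistances:
R_magnesite brick = L/(kA) = 0.175/(2.95×30.9) = 0.00192 K/W
R_calcium silicate = L/(kA) = 0.027/(0.0722×30.9) = 0.0121 K/W
R_brass = L/(kA) = 0.0014/(104×30.9) = 4.356×10^-7 K/W
R_outer film = 1/(h_o·A) = 1/(14.2×30.9) = 0.002279 K/W
R_total = 0.0163 K/W
Q = ΔT / R_total = 1023 / 0.0163

Q ≈ 62800 W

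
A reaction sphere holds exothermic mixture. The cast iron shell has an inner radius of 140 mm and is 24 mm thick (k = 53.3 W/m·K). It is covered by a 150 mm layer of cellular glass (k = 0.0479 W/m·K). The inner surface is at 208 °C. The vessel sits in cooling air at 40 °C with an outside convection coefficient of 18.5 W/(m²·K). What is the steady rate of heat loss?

Each spherical layer contributes R = (1/r_i − 1/r_o)/(4πk):
R_cast iron shell = (1/0.14 − 1/0.164)/(4π×53.3) = 0.001561 K/W
R_cellular glass = (1/0.164 − 1/0.314)/(4π×0.0479) = 4.839 K/W
R_outer film = 1/(h·4πr_o²) = 1/(18.5×4π×0.314²) = 0.04363 K/W
R_total = 4.884 K/W
Q = ΔT/R_total = 168/4.884

Q ≈ 34.4 W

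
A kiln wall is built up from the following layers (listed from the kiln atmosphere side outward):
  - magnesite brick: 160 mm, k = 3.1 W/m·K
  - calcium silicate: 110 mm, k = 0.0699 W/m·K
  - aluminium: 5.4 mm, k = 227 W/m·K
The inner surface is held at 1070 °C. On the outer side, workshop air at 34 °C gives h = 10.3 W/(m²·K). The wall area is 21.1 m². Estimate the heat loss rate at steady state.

Treating each layer as a thermal resistance in series:
R_magnesite brick = L/(kA) = 0.16/(3.1×21.1) = 0.002446 K/W
R_calcium silicate = L/(kA) = 0.11/(0.0699×21.1) = 0.07458 K/W
R_aluminium = L/(kA) = 0.0054/(227×21.1) = 1.127×10^-6 K/W
R_outer film = 1/(h_o·A) = 1/(10.3×21.1) = 0.004601 K/W
R_total = 0.08163 K/W
Q = ΔT / R_total = 1036 / 0.08163

Q ≈ 12700 W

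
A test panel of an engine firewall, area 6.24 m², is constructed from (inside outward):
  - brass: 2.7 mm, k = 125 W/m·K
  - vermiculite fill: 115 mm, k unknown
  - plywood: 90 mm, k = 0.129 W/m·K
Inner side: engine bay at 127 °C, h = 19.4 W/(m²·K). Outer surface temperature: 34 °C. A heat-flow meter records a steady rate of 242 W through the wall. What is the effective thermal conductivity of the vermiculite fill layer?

Treating each layer as a thermal resistance in series:
R_inner film = 1/(h_i·A) = 1/(19.4×6.24) = 0.008261 K/W
R_brass = L/(kA) = 0.0027/(125×6.24) = 3.462×10^-6 K/W
R_plywood = L/(kA) = 0.09/(0.129×6.24) = 0.1118 K/W
Sum of known resistances R_other = 0.1201 K/W
Total R = ΔT/Q = 93/242 = 0.3843 K/W
R_vermiculite fill = R_total − R_other = 0.2642 K/W
k = L/(R·A) = 0.115/(0.2642×6.24)

k ≈ 0.0697 W/(m·K)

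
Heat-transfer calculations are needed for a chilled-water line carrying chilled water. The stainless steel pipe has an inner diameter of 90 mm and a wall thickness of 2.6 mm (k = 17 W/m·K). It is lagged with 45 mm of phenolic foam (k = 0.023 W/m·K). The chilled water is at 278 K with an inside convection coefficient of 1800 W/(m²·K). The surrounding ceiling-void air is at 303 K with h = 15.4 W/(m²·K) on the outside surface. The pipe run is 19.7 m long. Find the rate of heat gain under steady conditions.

For a radial system each layer contributes R = ln(r_out/r_in)/(2πkL); films add R = 1/(hA).
R_inner film = 1/(h_i·2πr₁L) = 1/(1800×2π×0.045×19.7) = 9.974×10^-5 K/W
R_stainless steel pipe wall = ln(47.6/45)/(2π×17×19.7) = 2.669×10^-5 K/W
R_phenolic foam = ln(92.6/47.6)/(2π×0.023×19.7) = 0.2337 K/W
R_outer film = 1/(h_o·2πr_oL) = 1/(15.4×2π×0.0926×19.7) = 0.005665 K/W
R_total = 0.2395 K/W
Q = ΔT/R_total = 25/0.2395

Q ≈ 104 W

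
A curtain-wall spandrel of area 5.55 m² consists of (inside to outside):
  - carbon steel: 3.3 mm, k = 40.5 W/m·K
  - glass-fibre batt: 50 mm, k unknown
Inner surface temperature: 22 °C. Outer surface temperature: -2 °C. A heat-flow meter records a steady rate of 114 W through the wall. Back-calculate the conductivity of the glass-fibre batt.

k ≈ 0.0428 W/(m·K)

Thermal resistances in series:
R_carbon steel = L/(kA) = 0.0033/(40.5×5.55) = 1.468×10^-5 K/W
Sum of known resistances R_other = 1.468×10^-5 K/W
Total R = ΔT/Q = 24/114 = 0.2105 K/W
R_glass-fibre batt = R_total − R_other = 0.2105 K/W
k = L/(R·A) = 0.05/(0.2105×5.55)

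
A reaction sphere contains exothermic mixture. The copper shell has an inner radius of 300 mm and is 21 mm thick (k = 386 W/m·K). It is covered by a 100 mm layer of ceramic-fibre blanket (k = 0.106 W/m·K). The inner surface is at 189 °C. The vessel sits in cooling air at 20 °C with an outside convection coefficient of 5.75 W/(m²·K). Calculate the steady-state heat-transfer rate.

Q ≈ 267 W

Each spherical layer contributes R = (1/r_i − 1/r_o)/(4πk):
R_copper shell = (1/0.3 − 1/0.321)/(4π×386) = 4.496×10^-5 K/W
R_ceramic-fibre blanket = (1/0.321 − 1/0.421)/(4π×0.106) = 0.5555 K/W
R_outer film = 1/(h·4πr_o²) = 1/(5.75×4π×0.421²) = 0.07808 K/W
R_total = 0.6336 K/W
Q = ΔT/R_total = 169/0.6336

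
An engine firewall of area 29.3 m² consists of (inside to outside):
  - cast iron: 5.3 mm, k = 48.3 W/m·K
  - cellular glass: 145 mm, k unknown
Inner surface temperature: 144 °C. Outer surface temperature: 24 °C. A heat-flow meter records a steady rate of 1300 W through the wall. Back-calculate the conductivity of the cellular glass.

k ≈ 0.0536 W/(m·K)

Using the resistance-network approach (series):
R_cast iron = L/(kA) = 0.0053/(48.3×29.3) = 3.745×10^-6 K/W
Sum of known resistances R_other = 3.745×10^-6 K/W
Total R = ΔT/Q = 120/1300 = 0.09231 K/W
R_cellular glass = R_total − R_other = 0.0923 K/W
k = L/(R·A) = 0.145/(0.0923×29.3)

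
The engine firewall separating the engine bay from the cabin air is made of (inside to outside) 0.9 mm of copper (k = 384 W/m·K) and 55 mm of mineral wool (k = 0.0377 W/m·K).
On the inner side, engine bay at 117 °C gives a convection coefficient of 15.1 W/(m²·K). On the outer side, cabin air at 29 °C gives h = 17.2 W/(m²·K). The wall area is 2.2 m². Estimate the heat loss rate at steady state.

Q ≈ 122 W

Thermal resistances in series:
R_inner film = 1/(h_i·A) = 1/(15.1×2.2) = 0.0301 K/W
R_copper = L/(kA) = 0.0009/(384×2.2) = 1.065×10^-6 K/W
R_mineral wool = L/(kA) = 0.055/(0.0377×2.2) = 0.6631 K/W
R_outer film = 1/(h_o·A) = 1/(17.2×2.2) = 0.02643 K/W
R_total = 0.7197 K/W
Q = ΔT / R_total = 88 / 0.7197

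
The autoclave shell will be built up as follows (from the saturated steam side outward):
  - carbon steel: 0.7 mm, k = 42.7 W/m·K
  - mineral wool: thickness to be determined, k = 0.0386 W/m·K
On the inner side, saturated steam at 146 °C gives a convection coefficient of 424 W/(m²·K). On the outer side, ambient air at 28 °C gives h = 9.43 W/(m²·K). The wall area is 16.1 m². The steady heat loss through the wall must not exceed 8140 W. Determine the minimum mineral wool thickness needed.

Treating each layer as a thermal resistance in series:
R_inner film = 1/(h_i·A) = 1/(424×16.1) = 1.465×10^-4 K/W
R_carbon steel = L/(kA) = 0.0007/(42.7×16.1) = 1.018×10^-6 K/W
R_outer film = 1/(h_o·A) = 1/(9.43×16.1) = 0.006587 K/W
Sum of the known resistances R_other = 0.006734 K/W
Required total resistance R_tot = ΔT/Q_allow = 118/8140 = 0.0145 K/W
R_mineral wool = R_tot − R_other = 0.007762 K/W
L = R·k·A = 0.007762×0.0386×16.1

L ≈ 4.82 mm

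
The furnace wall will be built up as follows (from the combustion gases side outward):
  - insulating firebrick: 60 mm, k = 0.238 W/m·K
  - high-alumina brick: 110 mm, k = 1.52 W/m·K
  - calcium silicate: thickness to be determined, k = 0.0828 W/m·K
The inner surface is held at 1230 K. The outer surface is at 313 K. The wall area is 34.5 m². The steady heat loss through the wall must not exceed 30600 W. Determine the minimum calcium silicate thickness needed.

Model the wall as resistances in series:
R_insulating firebrick = L/(kA) = 0.06/(0.238×34.5) = 0.007307 K/W
R_high-alumina brick = L/(kA) = 0.11/(1.52×34.5) = 0.002098 K/W
Sum of the known resistances R_other = 0.009405 K/W
Required total resistance R_tot = ΔT/Q_allow = 917/30600 = 0.02997 K/W
R_calcium silicate = R_tot − R_other = 0.02056 K/W
L = R·k·A = 0.02056×0.0828×34.5

L ≈ 58.7 mm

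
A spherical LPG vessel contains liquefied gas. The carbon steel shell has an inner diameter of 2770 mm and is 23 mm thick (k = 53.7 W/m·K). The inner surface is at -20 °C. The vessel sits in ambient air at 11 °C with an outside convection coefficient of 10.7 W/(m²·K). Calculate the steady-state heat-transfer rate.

Q ≈ 8230 W

Spherical conduction: R = (1/r_in − 1/r_out)/(4πk) per layer; series-sum.
R_carbon steel shell = (1/1.385 − 1/1.408)/(4π×53.7) = 1.748×10^-5 K/W
R_outer film = 1/(h·4πr_o²) = 1/(10.7×4π×1.408²) = 0.003751 K/W
R_total = 0.003769 K/W
Q = ΔT/R_total = 31/0.003769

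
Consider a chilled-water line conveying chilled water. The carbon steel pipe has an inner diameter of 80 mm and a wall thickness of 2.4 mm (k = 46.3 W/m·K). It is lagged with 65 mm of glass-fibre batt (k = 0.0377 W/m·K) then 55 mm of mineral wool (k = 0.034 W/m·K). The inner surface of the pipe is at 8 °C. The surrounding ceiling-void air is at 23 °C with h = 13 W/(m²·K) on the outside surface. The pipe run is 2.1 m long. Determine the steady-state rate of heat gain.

Cylindrical conduction, so R = ln(r₂/r₁)/(2πkL) per layer, in series:
R_carbon steel pipe wall = ln(42.4/40)/(2π×46.3×2.1) = 9.538×10^-5 K/W
R_glass-fibre batt = ln(107.4/42.4)/(2π×0.0377×2.1) = 1.868 K/W
R_mineral wool = ln(162.4/107.4)/(2π×0.034×2.1) = 0.9217 K/W
R_outer film = 1/(h_o·2πr_oL) = 1/(13×2π×0.1624×2.1) = 0.0359 K/W
R_total = 2.826 K/W
Q = ΔT/R_total = 15/2.826

Q ≈ 5.31 W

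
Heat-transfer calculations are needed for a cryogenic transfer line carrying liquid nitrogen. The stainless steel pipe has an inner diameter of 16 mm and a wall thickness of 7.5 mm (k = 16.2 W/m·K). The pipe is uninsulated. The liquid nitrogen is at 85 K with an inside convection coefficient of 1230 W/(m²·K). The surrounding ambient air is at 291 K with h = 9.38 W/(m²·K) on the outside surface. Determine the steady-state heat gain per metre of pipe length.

Radial resistances (cylindrical: R_cond = ln(r_o/r_i)/(2πkL), R_conv = 1/(h·2πrL)):
R_inner film = 1/(h_i·2πr₁L) = 1/(1230×2π×0.008×1) = 0.01617 K/W
R_stainless steel pipe wall = ln(15.5/8)/(2π×16.2×1) = 0.006498 K/W
R_outer film = 1/(h_o·2πr_oL) = 1/(9.38×2π×0.0155×1) = 1.095 K/W
R_total = 1.117 K/W
Q = ΔT/R_total = 206/1.117

q′ ≈ 184 W/m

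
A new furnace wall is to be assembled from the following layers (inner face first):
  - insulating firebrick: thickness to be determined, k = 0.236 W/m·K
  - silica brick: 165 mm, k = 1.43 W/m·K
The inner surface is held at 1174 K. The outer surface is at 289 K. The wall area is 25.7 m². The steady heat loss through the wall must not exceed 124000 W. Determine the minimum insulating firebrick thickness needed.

L ≈ 16.1 mm

Treating each layer as a thermal resistance in series:
R_silica brick = L/(kA) = 0.165/(1.43×25.7) = 0.00449 K/W
Sum of the known resistances R_other = 0.00449 K/W
Required total resistance R_tot = ΔT/Q_allow = 885/124000 = 0.007137 K/W
R_insulating firebrick = R_tot − R_other = 0.002647 K/W
L = R·k·A = 0.002647×0.236×25.7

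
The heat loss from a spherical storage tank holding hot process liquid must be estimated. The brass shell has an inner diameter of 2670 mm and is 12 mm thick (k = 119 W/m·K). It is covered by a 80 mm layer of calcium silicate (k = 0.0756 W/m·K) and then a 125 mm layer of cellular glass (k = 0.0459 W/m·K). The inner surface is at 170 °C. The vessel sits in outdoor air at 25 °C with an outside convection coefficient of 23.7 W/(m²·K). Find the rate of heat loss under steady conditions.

Radial (spherical) resistances in series:
R_brass shell = (1/1.335 − 1/1.347)/(4π×119) = 4.462×10^-6 K/W
R_calcium silicate = (1/1.347 − 1/1.427)/(4π×0.0756) = 0.04381 K/W
R_cellular glass = (1/1.427 − 1/1.552)/(4π×0.0459) = 0.09785 K/W
R_outer film = 1/(h·4πr_o²) = 1/(23.7×4π×1.552²) = 0.001394 K/W
R_total = 0.1431 K/W
Q = ΔT/R_total = 145/0.1431

Q ≈ 1010 W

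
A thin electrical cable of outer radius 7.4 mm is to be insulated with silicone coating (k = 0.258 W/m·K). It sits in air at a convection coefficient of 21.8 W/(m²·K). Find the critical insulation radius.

For a cylinder r_cr = k/h = 0.258/21.8
r_cr = 11.8 mm; since the bare radius (7.4 mm) is below r_cr, adding a thin layer of insulation will *increase* heat loss.

r_cr ≈ 11.8 mm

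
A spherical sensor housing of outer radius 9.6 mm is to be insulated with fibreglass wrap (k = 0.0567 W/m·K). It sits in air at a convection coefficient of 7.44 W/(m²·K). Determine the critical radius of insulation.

For a sphere r_cr = 2k/h = 2×0.0567/7.44
r_cr = 15.2 mm; since the bare radius (9.6 mm) is below r_cr, adding a thin layer of insulation will *increase* heat loss.

r_cr ≈ 15.2 mm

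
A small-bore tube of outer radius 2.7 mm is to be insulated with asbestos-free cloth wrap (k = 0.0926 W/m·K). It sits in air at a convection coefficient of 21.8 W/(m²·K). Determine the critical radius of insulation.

r_cr ≈ 4.25 mm

For a cylinder r_cr = k/h = 0.0926/21.8
r_cr = 4.25 mm; since the bare radius (2.7 mm) is below r_cr, adding a thin layer of insulation will *increase* heat loss.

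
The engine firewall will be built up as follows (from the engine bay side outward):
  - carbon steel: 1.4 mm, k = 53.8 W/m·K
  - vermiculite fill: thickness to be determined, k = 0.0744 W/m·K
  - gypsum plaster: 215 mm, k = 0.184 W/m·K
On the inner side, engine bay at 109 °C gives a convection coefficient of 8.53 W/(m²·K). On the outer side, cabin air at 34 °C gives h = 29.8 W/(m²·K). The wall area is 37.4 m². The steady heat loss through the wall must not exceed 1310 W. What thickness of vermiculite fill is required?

L ≈ 61.2 mm

Model the wall as resistances in series:
R_inner film = 1/(h_i·A) = 1/(8.53×37.4) = 0.003135 K/W
R_carbon steel = L/(kA) = 0.0014/(53.8×37.4) = 6.958×10^-7 K/W
R_gypsum plaster = L/(kA) = 0.215/(0.184×37.4) = 0.03124 K/W
R_outer film = 1/(h_o·A) = 1/(29.8×37.4) = 8.972×10^-4 K/W
Sum of the known resistances R_other = 0.03528 K/W
Required total resistance R_tot = ΔT/Q_allow = 75/1310 = 0.05725 K/W
R_vermiculite fill = R_tot − R_other = 0.02198 K/W
L = R·k·A = 0.02198×0.0744×37.4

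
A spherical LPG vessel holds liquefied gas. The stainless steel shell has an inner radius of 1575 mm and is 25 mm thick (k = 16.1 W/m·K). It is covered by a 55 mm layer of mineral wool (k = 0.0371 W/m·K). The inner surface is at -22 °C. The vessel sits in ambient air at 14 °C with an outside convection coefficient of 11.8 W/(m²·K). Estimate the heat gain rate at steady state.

Q ≈ 765 W

Radial (spherical) resistances in series:
R_stainless steel shell = (1/1.575 − 1/1.6)/(4π×16.1) = 4.903×10^-5 K/W
R_mineral wool = (1/1.6 − 1/1.655)/(4π×0.0371) = 0.04455 K/W
R_outer film = 1/(h·4πr_o²) = 1/(11.8×4π×1.655²) = 0.002462 K/W
R_total = 0.04706 K/W
Q = ΔT/R_total = 36/0.04706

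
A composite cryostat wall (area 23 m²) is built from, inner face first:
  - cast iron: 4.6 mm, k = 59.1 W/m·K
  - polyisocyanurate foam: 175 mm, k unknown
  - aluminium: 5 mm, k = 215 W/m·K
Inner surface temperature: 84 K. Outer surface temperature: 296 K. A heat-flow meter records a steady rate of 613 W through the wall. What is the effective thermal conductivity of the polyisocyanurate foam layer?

Thermal resistances in series:
R_cast iron = L/(kA) = 0.0046/(59.1×23) = 3.384×10^-6 K/W
R_aluminium = L/(kA) = 0.005/(215×23) = 1.011×10^-6 K/W
Sum of known resistances R_other = 4.395×10^-6 K/W
Total R = ΔT/Q = 212/613 = 0.3458 K/W
R_polyisocyanurate foam = R_total − R_other = 0.3458 K/W
k = L/(R·A) = 0.175/(0.3458×23)

k ≈ 0.022 W/(m·K)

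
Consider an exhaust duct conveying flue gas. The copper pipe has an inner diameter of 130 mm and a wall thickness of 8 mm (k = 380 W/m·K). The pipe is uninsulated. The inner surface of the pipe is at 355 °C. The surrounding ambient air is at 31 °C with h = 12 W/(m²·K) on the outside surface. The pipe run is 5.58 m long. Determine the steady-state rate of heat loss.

Q ≈ 9950 W

Per-layer cylindrical resistances, series-summed:
R_copper pipe wall = ln(73/65)/(2π×380×5.58) = 8.712×10^-6 K/W
R_outer film = 1/(h_o·2πr_oL) = 1/(12×2π×0.073×5.58) = 0.03256 K/W
R_total = 0.03257 K/W
Q = ΔT/R_total = 324/0.03257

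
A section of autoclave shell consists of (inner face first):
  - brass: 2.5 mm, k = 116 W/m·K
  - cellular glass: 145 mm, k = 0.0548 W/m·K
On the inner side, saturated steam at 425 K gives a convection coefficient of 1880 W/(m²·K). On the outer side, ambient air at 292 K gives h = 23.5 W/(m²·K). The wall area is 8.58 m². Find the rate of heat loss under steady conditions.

Q ≈ 424 W

Using the resistance-network approach (series):
R_inner film = 1/(h_i·A) = 1/(1880×8.58) = 6.199×10^-5 K/W
R_brass = L/(kA) = 0.0025/(116×8.58) = 2.512×10^-6 K/W
R_cellular glass = L/(kA) = 0.145/(0.0548×8.58) = 0.3084 K/W
R_outer film = 1/(h_o·A) = 1/(23.5×8.58) = 0.00496 K/W
R_total = 0.3134 K/W
Q = ΔT / R_total = 133 / 0.3134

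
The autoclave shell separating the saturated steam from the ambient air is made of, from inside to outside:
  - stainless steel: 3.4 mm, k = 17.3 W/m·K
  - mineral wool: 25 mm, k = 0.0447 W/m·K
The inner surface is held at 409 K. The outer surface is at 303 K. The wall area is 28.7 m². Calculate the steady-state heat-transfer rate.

Q ≈ 5440 W

Thermal resistances in series:
R_stainless steel = L/(kA) = 0.0034/(17.3×28.7) = 6.848×10^-6 K/W
R_mineral wool = L/(kA) = 0.025/(0.0447×28.7) = 0.01949 K/W
R_total = 0.01949 K/W
Q = ΔT / R_total = 106 / 0.01949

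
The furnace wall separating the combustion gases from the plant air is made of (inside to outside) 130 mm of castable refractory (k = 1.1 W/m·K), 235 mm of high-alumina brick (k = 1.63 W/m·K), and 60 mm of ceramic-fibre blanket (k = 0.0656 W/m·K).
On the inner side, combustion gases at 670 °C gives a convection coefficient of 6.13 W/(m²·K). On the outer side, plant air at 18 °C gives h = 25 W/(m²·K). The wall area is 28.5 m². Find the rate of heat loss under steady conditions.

Treating each layer as a thermal resistance in series:
R_inner film = 1/(h_i·A) = 1/(6.13×28.5) = 0.005724 K/W
R_castable refractory = L/(kA) = 0.13/(1.1×28.5) = 0.004147 K/W
R_high-alumina brick = L/(kA) = 0.235/(1.63×28.5) = 0.005059 K/W
R_ceramic-fibre blanket = L/(kA) = 0.06/(0.0656×28.5) = 0.03209 K/W
R_outer film = 1/(h_o·A) = 1/(25×28.5) = 0.001404 K/W
R_total = 0.04843 K/W
Q = ΔT / R_total = 652 / 0.04843

Q ≈ 13500 W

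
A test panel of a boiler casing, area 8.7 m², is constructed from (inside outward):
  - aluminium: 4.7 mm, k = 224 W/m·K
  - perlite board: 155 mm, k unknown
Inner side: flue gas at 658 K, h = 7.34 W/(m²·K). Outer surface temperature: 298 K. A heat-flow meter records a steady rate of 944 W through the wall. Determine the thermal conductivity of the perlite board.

Using the resistance-network approach (series):
R_inner film = 1/(h_i·A) = 1/(7.34×8.7) = 0.01566 K/W
R_aluminium = L/(kA) = 0.0047/(224×8.7) = 2.412×10^-6 K/W
Sum of known resistances R_other = 0.01566 K/W
Total R = ΔT/Q = 360/944 = 0.3814 K/W
R_perlite board = R_total − R_other = 0.3657 K/W
k = L/(R·A) = 0.155/(0.3657×8.7)

k ≈ 0.0487 W/(m·K)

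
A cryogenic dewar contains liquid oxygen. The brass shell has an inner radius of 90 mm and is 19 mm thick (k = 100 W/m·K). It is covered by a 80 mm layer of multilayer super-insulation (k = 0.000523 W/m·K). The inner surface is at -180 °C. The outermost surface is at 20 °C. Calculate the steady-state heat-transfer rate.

Q ≈ 0.338 W

Spherical conduction: R = (1/r_in − 1/r_out)/(4πk) per layer; series-sum.
R_brass shell = (1/0.09 − 1/0.109)/(4π×100) = 0.001541 K/W
R_multilayer super-insulation = (1/0.109 − 1/0.189)/(4π×0.000523) = 590.9 K/W
R_total = 590.9 K/W
Q = ΔT/R_total = 200/590.9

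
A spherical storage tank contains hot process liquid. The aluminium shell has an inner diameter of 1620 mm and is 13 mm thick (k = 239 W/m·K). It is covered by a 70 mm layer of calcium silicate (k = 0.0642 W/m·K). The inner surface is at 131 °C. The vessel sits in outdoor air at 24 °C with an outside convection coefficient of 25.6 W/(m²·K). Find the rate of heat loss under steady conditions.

Q ≈ 877 W

Radial (spherical) resistances in series:
R_aluminium shell = (1/0.81 − 1/0.823)/(4π×239) = 6.493×10^-6 K/W
R_calcium silicate = (1/0.823 − 1/0.893)/(4π×0.0642) = 0.1181 K/W
R_outer film = 1/(h·4πr_o²) = 1/(25.6×4π×0.893²) = 0.003898 K/W
R_total = 0.122 K/W
Q = ΔT/R_total = 107/0.122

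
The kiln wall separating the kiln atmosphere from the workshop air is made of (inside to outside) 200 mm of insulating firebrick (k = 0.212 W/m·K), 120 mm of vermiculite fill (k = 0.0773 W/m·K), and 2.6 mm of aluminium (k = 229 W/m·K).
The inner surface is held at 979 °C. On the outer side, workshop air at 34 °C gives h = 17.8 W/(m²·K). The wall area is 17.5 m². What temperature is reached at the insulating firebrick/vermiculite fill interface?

T ≈ 630 °C

Using the resistance-network approach (series):
R_insulating firebrick = L/(kA) = 0.2/(0.212×17.5) = 0.05391 K/W
R_vermiculite fill = L/(kA) = 0.12/(0.0773×17.5) = 0.08871 K/W
R_aluminium = L/(kA) = 0.0026/(229×17.5) = 6.488×10^-7 K/W
R_outer film = 1/(h_o·A) = 1/(17.8×17.5) = 0.00321 K/W
R_total = 0.1458 K/W;  Q = ΔT/R_total = 945/0.1458 = 6480 W
T_interface = T_inner − Q·ΣR(inner→interface) = 979 − 6480×0.05391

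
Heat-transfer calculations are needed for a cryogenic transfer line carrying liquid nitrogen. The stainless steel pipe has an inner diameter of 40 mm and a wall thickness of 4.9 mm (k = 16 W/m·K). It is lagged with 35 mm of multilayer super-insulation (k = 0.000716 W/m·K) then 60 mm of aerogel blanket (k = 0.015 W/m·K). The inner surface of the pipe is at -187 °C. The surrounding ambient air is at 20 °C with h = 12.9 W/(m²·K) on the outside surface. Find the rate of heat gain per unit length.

q′ ≈ 1.02 W/m

Per-layer cylindrical resistances, series-summed:
R_stainless steel pipe wall = ln(24.9/20)/(2π×16×1) = 0.00218 K/W
R_multilayer super-insulation = ln(59.9/24.9)/(2π×0.000716×1) = 195.1 K/W
R_aerogel blanket = ln(119.9/59.9)/(2π×0.015×1) = 7.363 K/W
R_outer film = 1/(h_o·2πr_oL) = 1/(12.9×2π×0.1199×1) = 0.1029 K/W
R_total = 202.6 K/W
Q = ΔT/R_total = 207/202.6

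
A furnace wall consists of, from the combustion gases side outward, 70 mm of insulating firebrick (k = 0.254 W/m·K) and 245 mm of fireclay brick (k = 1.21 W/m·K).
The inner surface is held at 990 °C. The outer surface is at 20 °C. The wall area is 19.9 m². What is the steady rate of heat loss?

Q ≈ 40400 W

Thermal resistances in series:
R_insulating firebrick = L/(kA) = 0.07/(0.254×19.9) = 0.01385 K/W
R_fireclay brick = L/(kA) = 0.245/(1.21×19.9) = 0.01017 K/W
R_total = 0.02402 K/W
Q = ΔT / R_total = 970 / 0.02402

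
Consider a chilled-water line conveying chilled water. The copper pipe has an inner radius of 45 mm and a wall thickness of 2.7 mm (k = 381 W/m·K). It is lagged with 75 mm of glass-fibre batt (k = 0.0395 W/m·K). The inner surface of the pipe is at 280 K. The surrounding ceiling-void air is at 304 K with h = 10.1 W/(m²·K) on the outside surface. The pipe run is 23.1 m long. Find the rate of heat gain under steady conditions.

Q ≈ 141 W

Radial resistances (cylindrical: R_cond = ln(r_o/r_i)/(2πkL), R_conv = 1/(h·2πrL)):
R_copper pipe wall = ln(47.7/45)/(2π×381×23.1) = 1.054×10^-6 K/W
R_glass-fibre batt = ln(122.7/47.7)/(2π×0.0395×23.1) = 0.1648 K/W
R_outer film = 1/(h_o·2πr_oL) = 1/(10.1×2π×0.1227×23.1) = 0.00556 K/W
R_total = 0.1704 K/W
Q = ΔT/R_total = 24/0.1704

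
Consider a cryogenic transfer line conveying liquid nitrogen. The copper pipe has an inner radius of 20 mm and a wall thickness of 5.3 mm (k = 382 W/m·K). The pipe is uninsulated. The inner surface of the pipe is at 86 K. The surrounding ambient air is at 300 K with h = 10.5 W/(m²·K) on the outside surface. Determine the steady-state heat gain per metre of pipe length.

q′ ≈ 357 W/m

Radial resistances (cylindrical: R_cond = ln(r_o/r_i)/(2πkL), R_conv = 1/(h·2πrL)):
R_copper pipe wall = ln(25.3/20)/(2π×382×1) = 9.794×10^-5 K/W
R_outer film = 1/(h_o·2πr_oL) = 1/(10.5×2π×0.0253×1) = 0.5991 K/W
R_total = 0.5992 K/W
Q = ΔT/R_total = 214/0.5992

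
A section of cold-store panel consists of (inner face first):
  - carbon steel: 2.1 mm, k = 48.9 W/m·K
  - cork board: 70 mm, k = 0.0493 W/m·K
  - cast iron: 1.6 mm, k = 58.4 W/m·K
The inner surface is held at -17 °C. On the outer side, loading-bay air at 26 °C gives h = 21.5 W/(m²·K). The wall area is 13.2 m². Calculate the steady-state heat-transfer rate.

Q ≈ 387 W

Model the wall as resistances in series:
R_carbon steel = L/(kA) = 0.0021/(48.9×13.2) = 3.253×10^-6 K/W
R_cork board = L/(kA) = 0.07/(0.0493×13.2) = 0.1076 K/W
R_cast iron = L/(kA) = 0.0016/(58.4×13.2) = 2.076×10^-6 K/W
R_outer film = 1/(h_o·A) = 1/(21.5×13.2) = 0.003524 K/W
R_total = 0.1111 K/W
Q = ΔT / R_total = 43 / 0.1111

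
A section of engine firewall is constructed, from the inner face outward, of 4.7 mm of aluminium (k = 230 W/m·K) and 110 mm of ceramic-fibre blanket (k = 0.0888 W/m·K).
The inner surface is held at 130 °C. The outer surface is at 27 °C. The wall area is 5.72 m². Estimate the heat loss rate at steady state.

Q ≈ 476 W

Model the wall as resistances in series:
R_aluminium = L/(kA) = 0.0047/(230×5.72) = 3.573×10^-6 K/W
R_ceramic-fibre blanket = L/(kA) = 0.11/(0.0888×5.72) = 0.2166 K/W
R_total = 0.2166 K/W
Q = ΔT / R_total = 103 / 0.2166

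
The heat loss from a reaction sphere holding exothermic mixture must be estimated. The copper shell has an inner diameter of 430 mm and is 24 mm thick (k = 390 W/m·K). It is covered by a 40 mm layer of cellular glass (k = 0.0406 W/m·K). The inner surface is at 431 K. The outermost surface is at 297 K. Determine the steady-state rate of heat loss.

For a spherical shell R = (1/r₁ − 1/r₂)/(4πk); film R = 1/(h·4πr²). In series:
R_copper shell = (1/0.215 − 1/0.239)/(4π×390) = 9.53×10^-5 K/W
R_cellular glass = (1/0.239 − 1/0.279)/(4π×0.0406) = 1.176 K/W
R_total = 1.176 K/W
Q = ΔT/R_total = 134/1.176

Q ≈ 114 W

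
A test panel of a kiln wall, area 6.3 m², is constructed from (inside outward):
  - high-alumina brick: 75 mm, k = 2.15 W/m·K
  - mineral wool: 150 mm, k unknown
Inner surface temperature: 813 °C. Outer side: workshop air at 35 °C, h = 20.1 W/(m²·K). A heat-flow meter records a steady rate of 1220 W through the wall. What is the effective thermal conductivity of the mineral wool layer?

Series thermal resistances:
R_high-alumina brick = L/(kA) = 0.075/(2.15×6.3) = 0.005537 K/W
R_outer film = 1/(h_o·A) = 1/(20.1×6.3) = 0.007897 K/W
Sum of known resistances R_other = 0.01343 K/W
Total R = ΔT/Q = 778/1220 = 0.6377 K/W
R_mineral wool = R_total − R_other = 0.6243 K/W
k = L/(R·A) = 0.15/(0.6243×6.3)

k ≈ 0.0381 W/(m·K)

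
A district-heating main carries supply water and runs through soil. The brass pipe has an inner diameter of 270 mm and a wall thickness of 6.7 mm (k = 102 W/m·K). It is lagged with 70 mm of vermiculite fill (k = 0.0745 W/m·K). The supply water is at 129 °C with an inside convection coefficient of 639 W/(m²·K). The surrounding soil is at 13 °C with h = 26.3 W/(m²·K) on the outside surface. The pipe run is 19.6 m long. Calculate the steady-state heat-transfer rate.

For a radial system each layer contributes R = ln(r_out/r_in)/(2πkL); films add R = 1/(hA).
R_inner film = 1/(h_i·2πr₁L) = 1/(639×2π×0.135×19.6) = 9.413×10^-5 K/W
R_brass pipe wall = ln(141.7/135)/(2π×102×19.6) = 3.856×10^-6 K/W
R_vermiculite fill = ln(211.7/141.7)/(2π×0.0745×19.6) = 0.04376 K/W
R_outer film = 1/(h_o·2πr_oL) = 1/(26.3×2π×0.2117×19.6) = 0.001458 K/W
R_total = 0.04531 K/W
Q = ΔT/R_total = 116/0.04531

Q ≈ 2560 W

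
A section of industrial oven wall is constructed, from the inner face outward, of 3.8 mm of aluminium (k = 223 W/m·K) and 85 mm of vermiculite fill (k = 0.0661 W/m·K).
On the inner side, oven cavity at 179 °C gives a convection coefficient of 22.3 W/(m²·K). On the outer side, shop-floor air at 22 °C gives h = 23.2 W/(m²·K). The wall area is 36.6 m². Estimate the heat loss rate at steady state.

Using the resistance-network approach (series):
R_inner film = 1/(h_i·A) = 1/(22.3×36.6) = 0.001225 K/W
R_aluminium = L/(kA) = 0.0038/(223×36.6) = 4.656×10^-7 K/W
R_vermiculite fill = L/(kA) = 0.085/(0.0661×36.6) = 0.03513 K/W
R_outer film = 1/(h_o·A) = 1/(23.2×36.6) = 0.001178 K/W
R_total = 0.03754 K/W
Q = ΔT / R_total = 157 / 0.03754

Q ≈ 4180 W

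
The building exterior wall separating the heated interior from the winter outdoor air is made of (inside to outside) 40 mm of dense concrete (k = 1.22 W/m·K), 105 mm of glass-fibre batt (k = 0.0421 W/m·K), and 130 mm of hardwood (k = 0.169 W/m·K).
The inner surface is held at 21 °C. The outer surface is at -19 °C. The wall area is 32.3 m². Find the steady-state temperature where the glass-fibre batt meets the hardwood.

Series thermal resistances:
R_dense concrete = L/(kA) = 0.04/(1.22×32.3) = 0.001015 K/W
R_glass-fibre batt = L/(kA) = 0.105/(0.0421×32.3) = 0.07722 K/W
R_hardwood = L/(kA) = 0.13/(0.169×32.3) = 0.02382 K/W
R_total = 0.102 K/W;  Q = ΔT/R_total = 40/0.102 = 392 W
T_interface = T_inner − Q·ΣR(inner→interface) = 21 − 392×0.07823

T ≈ -9.66 °C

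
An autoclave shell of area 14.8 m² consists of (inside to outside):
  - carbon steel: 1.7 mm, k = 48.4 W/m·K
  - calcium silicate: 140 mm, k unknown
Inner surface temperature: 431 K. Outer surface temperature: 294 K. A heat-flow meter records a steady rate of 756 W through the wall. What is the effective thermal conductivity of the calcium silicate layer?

k ≈ 0.0522 W/(m·K)

Series thermal resistances:
R_carbon steel = L/(kA) = 0.0017/(48.4×14.8) = 2.373×10^-6 K/W
Sum of known resistances R_other = 2.373×10^-6 K/W
Total R = ΔT/Q = 137/756 = 0.1812 K/W
R_calcium silicate = R_total − R_other = 0.1812 K/W
k = L/(R·A) = 0.14/(0.1812×14.8)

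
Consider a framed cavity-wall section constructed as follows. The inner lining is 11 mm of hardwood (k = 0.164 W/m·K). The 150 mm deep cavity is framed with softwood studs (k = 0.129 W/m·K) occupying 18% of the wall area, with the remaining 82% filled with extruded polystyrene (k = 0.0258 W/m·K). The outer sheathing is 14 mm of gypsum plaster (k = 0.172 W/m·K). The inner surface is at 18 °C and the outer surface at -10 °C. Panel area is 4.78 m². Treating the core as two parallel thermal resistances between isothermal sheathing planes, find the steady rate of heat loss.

Q ≈ 37.9 W

Sheathing layers in series; stud and cavity paths in parallel between them.
R_inner = 0.011/(0.164×4.78) = 0.01403 K/W
R_stud  = 0.15/(0.129×0.18×4.78) = 1.351 K/W
R_cav   = 0.15/(0.0258×0.82×4.78) = 1.483 K/W
1/R_core = 1/R_stud + 1/R_cav → R_core = 0.7072 K/W
R_outer = 0.014/(0.172×4.78) = 0.01703 K/W
R_total = 0.7382 K/W
Q = ΔT/R_total = 28/0.7382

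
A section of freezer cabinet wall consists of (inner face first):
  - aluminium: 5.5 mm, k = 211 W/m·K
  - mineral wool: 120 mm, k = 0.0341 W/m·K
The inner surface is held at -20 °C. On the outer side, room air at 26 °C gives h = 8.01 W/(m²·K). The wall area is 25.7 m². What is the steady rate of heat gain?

Q ≈ 324 W

Using the resistance-network approach (series):
R_aluminium = L/(kA) = 0.0055/(211×25.7) = 1.014×10^-6 K/W
R_mineral wool = L/(kA) = 0.12/(0.0341×25.7) = 0.1369 K/W
R_outer film = 1/(h_o·A) = 1/(8.01×25.7) = 0.004858 K/W
R_total = 0.1418 K/W
Q = ΔT / R_total = 46 / 0.1418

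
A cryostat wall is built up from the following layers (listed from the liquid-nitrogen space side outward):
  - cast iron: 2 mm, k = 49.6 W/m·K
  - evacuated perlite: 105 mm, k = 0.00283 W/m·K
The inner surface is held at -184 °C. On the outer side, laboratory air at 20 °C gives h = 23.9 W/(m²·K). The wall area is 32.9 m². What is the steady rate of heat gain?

Q ≈ 181 W

Treating each layer as a thermal resistance in series:
R_cast iron = L/(kA) = 0.002/(49.6×32.9) = 1.226×10^-6 K/W
R_evacuated perlite = L/(kA) = 0.105/(0.00283×32.9) = 1.128 K/W
R_outer film = 1/(h_o·A) = 1/(23.9×32.9) = 0.001272 K/W
R_total = 1.129 K/W
Q = ΔT / R_total = 204 / 1.129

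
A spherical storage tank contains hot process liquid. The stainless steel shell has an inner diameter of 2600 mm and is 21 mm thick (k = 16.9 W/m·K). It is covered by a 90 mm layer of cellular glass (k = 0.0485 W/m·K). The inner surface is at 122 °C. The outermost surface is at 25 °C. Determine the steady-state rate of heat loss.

Q ≈ 1220 W

Radial (spherical) resistances in series:
R_stainless steel shell = (1/1.3 − 1/1.321)/(4π×16.9) = 5.758×10^-5 K/W
R_cellular glass = (1/1.321 − 1/1.411)/(4π×0.0485) = 0.07922 K/W
R_total = 0.07928 K/W
Q = ΔT/R_total = 97/0.07928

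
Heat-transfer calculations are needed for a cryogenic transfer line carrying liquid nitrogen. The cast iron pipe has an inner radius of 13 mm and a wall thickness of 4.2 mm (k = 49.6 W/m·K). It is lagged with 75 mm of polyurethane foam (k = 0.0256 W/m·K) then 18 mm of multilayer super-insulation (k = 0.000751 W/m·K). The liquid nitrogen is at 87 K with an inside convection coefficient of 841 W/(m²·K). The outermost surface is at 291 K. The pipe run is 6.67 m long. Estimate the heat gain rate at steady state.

Q ≈ 28.2 W

Radial resistances (cylindrical: R_cond = ln(r_o/r_i)/(2πkL), R_conv = 1/(h·2πrL)):
R_inner film = 1/(h_i·2πr₁L) = 1/(841×2π×0.013×6.67) = 0.002183 K/W
R_cast iron pipe wall = ln(17.2/13)/(2π×49.6×6.67) = 1.347×10^-4 K/W
R_polyurethane foam = ln(92.2/17.2)/(2π×0.0256×6.67) = 1.565 K/W
R_multilayer super-insulation = ln(110.2/92.2)/(2π×0.000751×6.67) = 5.666 K/W
R_total = 7.234 K/W
Q = ΔT/R_total = 204/7.234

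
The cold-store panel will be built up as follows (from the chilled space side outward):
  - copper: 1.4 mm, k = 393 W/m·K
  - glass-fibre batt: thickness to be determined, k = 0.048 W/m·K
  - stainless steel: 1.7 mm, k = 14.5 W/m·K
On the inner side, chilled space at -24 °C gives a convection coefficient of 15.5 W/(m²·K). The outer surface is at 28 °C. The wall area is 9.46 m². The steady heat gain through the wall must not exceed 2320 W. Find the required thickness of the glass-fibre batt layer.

L ≈ 7.08 mm

Series thermal resistances:
R_inner film = 1/(h_i·A) = 1/(15.5×9.46) = 0.00682 K/W
R_copper = L/(kA) = 0.0014/(393×9.46) = 3.766×10^-7 K/W
R_stainless steel = L/(kA) = 0.0017/(14.5×9.46) = 1.239×10^-5 K/W
Sum of the known resistances R_other = 0.006833 K/W
Required total resistance R_tot = ΔT/Q_allow = 52/2320 = 0.02241 K/W
R_glass-fibre batt = R_tot − R_other = 0.01558 K/W
L = R·k·A = 0.01558×0.048×9.46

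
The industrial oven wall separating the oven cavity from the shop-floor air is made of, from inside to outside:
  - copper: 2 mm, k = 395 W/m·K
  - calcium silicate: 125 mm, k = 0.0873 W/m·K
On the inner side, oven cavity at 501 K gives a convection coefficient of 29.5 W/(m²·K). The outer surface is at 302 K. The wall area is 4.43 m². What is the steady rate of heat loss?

Q ≈ 601 W

Thermal resistances in series:
R_inner film = 1/(h_i·A) = 1/(29.5×4.43) = 0.007652 K/W
R_copper = L/(kA) = 0.002/(395×4.43) = 1.143×10^-6 K/W
R_calcium silicate = L/(kA) = 0.125/(0.0873×4.43) = 0.3232 K/W
R_total = 0.3309 K/W
Q = ΔT / R_total = 199 / 0.3309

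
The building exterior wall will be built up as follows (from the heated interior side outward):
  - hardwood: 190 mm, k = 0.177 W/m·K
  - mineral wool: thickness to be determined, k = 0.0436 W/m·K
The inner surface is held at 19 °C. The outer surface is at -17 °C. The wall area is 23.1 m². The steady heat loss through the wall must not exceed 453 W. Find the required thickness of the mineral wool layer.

L ≈ 33.2 mm

Using the resistance-network approach (series):
R_hardwood = L/(kA) = 0.19/(0.177×23.1) = 0.04647 K/W
Sum of the known resistances R_other = 0.04647 K/W
Required total resistance R_tot = ΔT/Q_allow = 36/453 = 0.07947 K/W
R_mineral wool = R_tot − R_other = 0.033 K/W
L = R·k·A = 0.033×0.0436×23.1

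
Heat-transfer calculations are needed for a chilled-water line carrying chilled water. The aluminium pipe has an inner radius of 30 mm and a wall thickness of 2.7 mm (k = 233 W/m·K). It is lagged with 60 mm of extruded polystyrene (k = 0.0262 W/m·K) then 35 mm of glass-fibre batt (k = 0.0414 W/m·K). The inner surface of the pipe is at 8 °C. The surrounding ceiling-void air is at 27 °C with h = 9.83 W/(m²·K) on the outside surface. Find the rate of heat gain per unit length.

Radial resistances (cylindrical: R_cond = ln(r_o/r_i)/(2πkL), R_conv = 1/(h·2πrL)):
R_aluminium pipe wall = ln(32.7/30)/(2π×233×1) = 5.887×10^-5 K/W
R_extruded polystyrene = ln(92.7/32.7)/(2π×0.0262×1) = 6.33 K/W
R_glass-fibre batt = ln(127.7/92.7)/(2π×0.0414×1) = 1.231 K/W
R_outer film = 1/(h_o·2πr_oL) = 1/(9.83×2π×0.1277×1) = 0.1268 K/W
R_total = 7.688 K/W
Q = ΔT/R_total = 19/7.688

q′ ≈ 2.47 W/m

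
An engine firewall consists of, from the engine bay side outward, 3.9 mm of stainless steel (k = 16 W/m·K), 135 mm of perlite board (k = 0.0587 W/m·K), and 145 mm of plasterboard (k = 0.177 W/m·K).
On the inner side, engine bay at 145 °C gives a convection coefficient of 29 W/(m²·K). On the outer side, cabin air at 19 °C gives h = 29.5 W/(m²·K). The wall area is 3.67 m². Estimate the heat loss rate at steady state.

Thermal resistances in series:
R_inner film = 1/(h_i·A) = 1/(29×3.67) = 0.009396 K/W
R_stainless steel = L/(kA) = 0.0039/(16×3.67) = 6.642×10^-5 K/W
R_perlite board = L/(kA) = 0.135/(0.0587×3.67) = 0.6267 K/W
R_plasterboard = L/(kA) = 0.145/(0.177×3.67) = 0.2232 K/W
R_outer film = 1/(h_o·A) = 1/(29.5×3.67) = 0.009237 K/W
R_total = 0.8686 K/W
Q = ΔT / R_total = 126 / 0.8686

Q ≈ 145 W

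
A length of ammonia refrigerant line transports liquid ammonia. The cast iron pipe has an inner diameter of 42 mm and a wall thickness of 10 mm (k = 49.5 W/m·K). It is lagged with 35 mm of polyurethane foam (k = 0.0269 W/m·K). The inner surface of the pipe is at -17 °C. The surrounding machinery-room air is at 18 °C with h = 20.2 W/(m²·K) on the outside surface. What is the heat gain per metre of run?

Treating each annulus and film as a series resistance:
R_cast iron pipe wall = ln(31/21)/(2π×49.5×1) = 0.001252 K/W
R_polyurethane foam = ln(66/31)/(2π×0.0269×1) = 4.471 K/W
R_outer film = 1/(h_o·2πr_oL) = 1/(20.2×2π×0.066×1) = 0.1194 K/W
R_total = 4.592 K/W
Q = ΔT/R_total = 35/4.592

q′ ≈ 7.62 W/m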